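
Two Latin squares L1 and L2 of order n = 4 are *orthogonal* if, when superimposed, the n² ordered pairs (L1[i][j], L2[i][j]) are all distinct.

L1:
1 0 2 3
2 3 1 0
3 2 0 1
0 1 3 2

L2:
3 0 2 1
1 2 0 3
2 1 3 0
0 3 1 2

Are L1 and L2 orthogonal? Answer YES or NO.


Form the n² = 16 superimposed pairs (L1[i][j], L2[i][j]), row by row (rows and columns indexed from 0):
row 0: (1,3) (0,0) (2,2) (3,1)
row 1: (2,1) (3,2) (1,0) (0,3)
row 2: (3,2) (2,1) (0,3) (1,0)
row 3: (0,0) (1,3) (3,1) (2,2)
Orthogonality requires all 16 pairs distinct.
But the pair (3,2) repeats: cell (1,1) has L1 = 3, L2 = 2, and cell (2,0) has L1 = 3, L2 = 2.
A repeated pair means some other pair never occurs (only 8 distinct pairs out of 16), so the squares are not orthogonal.
Conclusion: NO.

NO


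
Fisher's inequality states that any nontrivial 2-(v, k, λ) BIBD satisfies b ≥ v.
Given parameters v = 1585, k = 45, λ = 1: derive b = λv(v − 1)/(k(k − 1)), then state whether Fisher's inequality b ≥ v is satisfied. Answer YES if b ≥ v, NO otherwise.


b = λv(v − 1)/(k(k − 1)) = 1·1585·1584/(45·44) = 2510640/1980 = 1268.
Compare with v = 1585: b < v, so Fisher's inequality fails.

NO


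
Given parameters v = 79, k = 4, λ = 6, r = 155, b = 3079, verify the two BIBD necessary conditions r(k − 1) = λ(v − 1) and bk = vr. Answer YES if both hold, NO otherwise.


Condition (i): r(k − 1) = 155·3 = 465; λ(v − 1) = 6·78 = 468. Match? NO.
Condition (ii): bk = 3079·4 = 12316; vr = 79·155 = 12245. Match? NO.
Both conditions hold? NO.

NO


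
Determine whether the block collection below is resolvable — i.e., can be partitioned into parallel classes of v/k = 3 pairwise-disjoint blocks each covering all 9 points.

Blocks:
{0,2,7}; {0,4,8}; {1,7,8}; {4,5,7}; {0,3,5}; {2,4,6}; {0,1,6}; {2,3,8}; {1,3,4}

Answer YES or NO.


v = 9, block size k = 3, number of blocks = 9.
For resolvability, blocks must partition into parallel classes of size v/k = 3.
Total blocks must therefore be a multiple of 3: 9 = 3·3 + 0 ⇒ divisible ✓.
Consider block {0,2,7}. The only other block(s) in the collection disjoint from it are {1,3,4} — just 1 block(s). Any parallel class containing {0,2,7} would need 2 other blocks each disjoint from it, so no parallel class of size 3 can contain {0,2,7}.
Since every block must belong to some parallel class in a resolution, the collection cannot be partitioned into parallel classes.
Resolvable? NO.

NO


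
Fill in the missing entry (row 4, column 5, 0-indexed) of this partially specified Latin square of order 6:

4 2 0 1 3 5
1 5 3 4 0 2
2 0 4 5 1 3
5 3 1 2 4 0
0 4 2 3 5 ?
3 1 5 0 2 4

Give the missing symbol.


Row 4 contains symbols [0, 2, 3, 4, 5] — missing [1].
Column 5 contains symbols [0, 2, 3, 4, 5] — missing [1].
The missing symbol must appear in both missing sets; intersection = [1].
Therefore the hidden value is 1.

Missing value = 1.


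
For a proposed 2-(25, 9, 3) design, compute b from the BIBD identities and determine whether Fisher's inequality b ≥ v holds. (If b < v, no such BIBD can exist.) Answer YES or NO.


b = λv(v − 1)/(k(k − 1)) = 3·25·24/(9·8) = 1800/72 = 25.
Compare with v = 25: b ≥ v, so Fisher's inequality holds.

YES


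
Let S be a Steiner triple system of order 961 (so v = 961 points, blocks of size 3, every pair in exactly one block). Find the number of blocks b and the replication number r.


An STS(v) is a 2-(v, 3, 1) BIBD: block size k = 3, λ = 1.
Replication: r(k − 1) = λ(v − 1) ⇒ r·2 = 961 − 1 = 960 ⇒ r = 480.
Block count: b = v(v − 1)/6 = 961·960/6 = 922560/6 = 153760.

r = 480, b = 153760.


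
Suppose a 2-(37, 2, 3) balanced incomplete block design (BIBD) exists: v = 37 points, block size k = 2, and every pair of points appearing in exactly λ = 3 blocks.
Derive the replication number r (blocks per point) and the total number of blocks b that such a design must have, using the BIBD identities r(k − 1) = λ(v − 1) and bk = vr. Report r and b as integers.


Any 2-(v, k, λ) BIBD satisfies two necessary conditions:
  (i)  Each point sits in r blocks, and counting incidences through any fixed point gives r(k − 1) = λ(v − 1), so r = λ(v − 1)/(k − 1).
  (ii) Total incidences bk = vr, so b = vr/k.
Step 1: r = λ(v − 1)/(k − 1) = 3·(37 − 1)/(2 − 1) = 3·36/1 = 108/1 = 108.
Step 2: b = vr/k = 37·108/2 = 3996/2 = 1998.
Check integrality: r = 108 ∈ Z ✓, b = 1998 ∈ Z ✓.
(These identities are necessary conditions: they determine r and b for any design with these parameters, but do not by themselves prove that one exists.)

r = 108, b = 1998.


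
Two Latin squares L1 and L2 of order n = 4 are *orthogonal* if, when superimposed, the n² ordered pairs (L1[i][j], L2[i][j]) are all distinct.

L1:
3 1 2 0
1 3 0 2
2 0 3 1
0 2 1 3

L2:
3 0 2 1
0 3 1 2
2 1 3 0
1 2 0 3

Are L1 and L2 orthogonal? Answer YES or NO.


Form the n² = 16 superimposed pairs (L1[i][j], L2[i][j]), row by row (rows and columns indexed from 0):
row 0: (3,3) (1,0) (2,2) (0,1)
row 1: (1,0) (3,3) (0,1) (2,2)
row 2: (2,2) (0,1) (3,3) (1,0)
row 3: (0,1) (2,2) (1,0) (3,3)
Orthogonality requires all 16 pairs distinct.
But the pair (1,0) repeats: cell (0,1) has L1 = 1, L2 = 0, and cell (1,0) has L1 = 1, L2 = 0.
A repeated pair means some other pair never occurs (only 4 distinct pairs out of 16), so the squares are not orthogonal.
Conclusion: NO.

NO


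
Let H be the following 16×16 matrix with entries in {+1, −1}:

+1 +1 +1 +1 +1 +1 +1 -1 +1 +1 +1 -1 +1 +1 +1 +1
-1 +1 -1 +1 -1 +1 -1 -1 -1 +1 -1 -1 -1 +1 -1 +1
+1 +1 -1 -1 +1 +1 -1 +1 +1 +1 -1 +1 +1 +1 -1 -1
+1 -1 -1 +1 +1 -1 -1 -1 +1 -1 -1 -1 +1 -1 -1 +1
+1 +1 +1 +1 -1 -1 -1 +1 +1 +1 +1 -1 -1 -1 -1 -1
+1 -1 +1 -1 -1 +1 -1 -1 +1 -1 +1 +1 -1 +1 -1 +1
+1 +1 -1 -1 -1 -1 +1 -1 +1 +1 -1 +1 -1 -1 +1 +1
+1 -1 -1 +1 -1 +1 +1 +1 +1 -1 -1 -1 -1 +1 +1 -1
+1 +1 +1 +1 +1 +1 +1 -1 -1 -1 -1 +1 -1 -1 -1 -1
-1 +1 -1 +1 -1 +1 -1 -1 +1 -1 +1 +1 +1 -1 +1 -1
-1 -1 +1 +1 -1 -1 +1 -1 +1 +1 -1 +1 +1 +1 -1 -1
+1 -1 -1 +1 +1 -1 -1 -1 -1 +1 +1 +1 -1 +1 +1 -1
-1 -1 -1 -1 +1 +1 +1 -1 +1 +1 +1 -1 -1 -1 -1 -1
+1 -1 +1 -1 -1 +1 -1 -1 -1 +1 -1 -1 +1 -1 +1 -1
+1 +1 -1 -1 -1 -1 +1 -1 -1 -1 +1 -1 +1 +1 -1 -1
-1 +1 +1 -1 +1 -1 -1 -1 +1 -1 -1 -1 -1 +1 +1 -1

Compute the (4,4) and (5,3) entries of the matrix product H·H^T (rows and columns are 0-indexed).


Row 3 of H: [1, -1, -1, 1, 1, -1, -1, -1, 1, -1, -1, -1, 1, -1, -1, 1].
Row 4 of H: [1, 1, 1, 1, -1, -1, -1, 1, 1, 1, 1, -1, -1, -1, -1, -1].
Row 5 of H: [1, -1, 1, -1, -1, 1, -1, -1, 1, -1, 1, 1, -1, 1, -1, 1].
(H·H^T)[4][4] = Σ_j H[4][j]·H[4][j] = (1)² + (1)² + (1)² + (1)² + (-1)² + (-1)² + (-1)² + (1)² + (1)² + (1)² + (1)² + (-1)² + (-1)² + (-1)² + (-1)² + (-1)² = 1 + 1 + 1 + 1 + 1 + 1 + 1 + 1 + 1 + 1 + 1 + 1 + 1 + 1 + 1 + 1 = 16.
(H·H^T)[5][3] = Σ_j H[5][j]·H[3][j] = (1)·(1) + (-1)·(-1) + (1)·(-1) + (-1)·(1) + (-1)·(1) + (1)·(-1) + (-1)·(-1) + (-1)·(-1) + (1)·(1) + (-1)·(-1) + (1)·(-1) + (1)·(-1) + (-1)·(1) + (1)·(-1) + (-1)·(-1) + (1)·(1) = 1 + 1 + -1 + -1 + -1 + -1 + 1 + 1 + 1 + 1 + -1 + -1 + -1 + -1 + 1 + 1 = 0.
So rows 5 and 3 are orthogonal; the diagonal entry equals n = 16.

(4,4) entry = 16; (5,3) entry = 0.


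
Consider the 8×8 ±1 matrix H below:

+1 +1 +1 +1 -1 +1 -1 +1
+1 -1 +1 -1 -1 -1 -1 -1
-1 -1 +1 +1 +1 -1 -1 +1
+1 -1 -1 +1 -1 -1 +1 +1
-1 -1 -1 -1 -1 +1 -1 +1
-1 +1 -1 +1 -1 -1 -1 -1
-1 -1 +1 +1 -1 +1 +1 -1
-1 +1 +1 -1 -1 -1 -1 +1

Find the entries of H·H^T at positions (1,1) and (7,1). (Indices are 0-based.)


Row 1 of H: [1, -1, 1, -1, -1, -1, -1, -1].
Row 7 of H: [-1, 1, 1, -1, -1, -1, -1, 1].
(H·H^T)[1][1] = Σ_j H[1][j]·H[1][j] = (1)² + (-1)² + (1)² + (-1)² + (-1)² + (-1)² + (-1)² + (-1)² = 1 + 1 + 1 + 1 + 1 + 1 + 1 + 1 = 8.
(H·H^T)[7][1] = Σ_j H[7][j]·H[1][j] = (-1)·(1) + (1)·(-1) + (1)·(1) + (-1)·(-1) + (-1)·(-1) + (-1)·(-1) + (-1)·(-1) + (1)·(-1) = -1 + -1 + 1 + 1 + 1 + 1 + 1 + -1 = 2.
Rows 7 and 1 are not orthogonal (dot product = 2 ≠ 0), so H is not a Hadamard matrix.

(1,1) entry = 8; (7,1) entry = 2.


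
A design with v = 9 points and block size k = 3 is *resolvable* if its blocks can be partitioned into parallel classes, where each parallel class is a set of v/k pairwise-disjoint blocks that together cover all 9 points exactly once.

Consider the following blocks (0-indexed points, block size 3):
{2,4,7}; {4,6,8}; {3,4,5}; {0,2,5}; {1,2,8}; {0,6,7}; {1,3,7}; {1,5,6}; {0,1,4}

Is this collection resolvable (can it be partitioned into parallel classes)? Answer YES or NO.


v = 9, block size k = 3, number of blocks = 9.
For resolvability, blocks must partition into parallel classes of size v/k = 3.
Total blocks must therefore be a multiple of 3: 9 = 3·3 + 0 ⇒ divisible ✓.
Consider block {2,4,7}. The only other block(s) in the collection disjoint from it are {1,5,6} — just 1 block(s). Any parallel class containing {2,4,7} would need 2 other blocks each disjoint from it, so no parallel class of size 3 can contain {2,4,7}.
Since every block must belong to some parallel class in a resolution, the collection cannot be partitioned into parallel classes.
Resolvable? NO.

NO


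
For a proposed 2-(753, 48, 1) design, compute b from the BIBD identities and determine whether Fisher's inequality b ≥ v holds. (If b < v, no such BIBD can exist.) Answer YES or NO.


b = λv(v − 1)/(k(k − 1)) = 1·753·752/(48·47) = 566256/2256 = 251.
Compare with v = 753: b < v, so Fisher's inequality fails.

NO


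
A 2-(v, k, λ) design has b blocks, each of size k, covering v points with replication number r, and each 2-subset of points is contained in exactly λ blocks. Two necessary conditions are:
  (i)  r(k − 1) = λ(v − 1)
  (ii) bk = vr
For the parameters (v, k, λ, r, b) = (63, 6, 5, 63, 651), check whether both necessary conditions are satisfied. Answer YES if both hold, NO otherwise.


Condition (i): r(k − 1) = 63·5 = 315; λ(v − 1) = 5·62 = 310. Match? NO.
Condition (ii): bk = 651·6 = 3906; vr = 63·63 = 3969. Match? NO.
Both conditions hold? NO.

NO


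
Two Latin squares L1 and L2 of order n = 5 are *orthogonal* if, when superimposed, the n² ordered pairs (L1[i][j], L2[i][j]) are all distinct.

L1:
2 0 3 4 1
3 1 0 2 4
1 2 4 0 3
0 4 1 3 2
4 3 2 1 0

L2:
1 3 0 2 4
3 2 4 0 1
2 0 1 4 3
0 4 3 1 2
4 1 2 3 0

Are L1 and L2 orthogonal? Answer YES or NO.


Form the n² = 25 superimposed pairs (L1[i][j], L2[i][j]), row by row (rows and columns indexed from 0):
row 0: (2,1) (0,3) (3,0) (4,2) (1,4)
row 1: (3,3) (1,2) (0,4) (2,0) (4,1)
row 2: (1,2) (2,0) (4,1) (0,4) (3,3)
row 3: (0,0) (4,4) (1,3) (3,1) (2,2)
row 4: (4,4) (3,1) (2,2) (1,3) (0,0)
Orthogonality requires all 25 pairs distinct.
But the pair (1,2) repeats: cell (1,1) has L1 = 1, L2 = 2, and cell (2,0) has L1 = 1, L2 = 2.
A repeated pair means some other pair never occurs (only 15 distinct pairs out of 25), so the squares are not orthogonal.
Conclusion: NO.

NO


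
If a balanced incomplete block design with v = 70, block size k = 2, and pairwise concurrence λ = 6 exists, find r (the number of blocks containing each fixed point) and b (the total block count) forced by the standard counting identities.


Any 2-(v, k, λ) BIBD satisfies two necessary conditions:
  (i)  Each point sits in r blocks, and counting incidences through any fixed point gives r(k − 1) = λ(v − 1), so r = λ(v − 1)/(k − 1).
  (ii) Total incidences bk = vr, so b = vr/k.
Step 1: r = λ(v − 1)/(k − 1) = 6·(70 − 1)/(2 − 1) = 6·69/1 = 414/1 = 414.
Step 2: b = vr/k = 70·414/2 = 28980/2 = 14490.
Check integrality: r = 414 ∈ Z ✓, b = 14490 ∈ Z ✓.
(These identities are necessary conditions: they determine r and b for any design with these parameters, but do not by themselves prove that one exists.)

r = 414, b = 14490.


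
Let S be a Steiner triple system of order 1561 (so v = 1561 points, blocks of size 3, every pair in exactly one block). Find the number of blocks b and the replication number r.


An STS(v) is a 2-(v, 3, 1) BIBD: block size k = 3, λ = 1.
Replication: r(k − 1) = λ(v − 1) ⇒ r·2 = 1561 − 1 = 1560 ⇒ r = 780.
Block count: b = v(v − 1)/6 = 1561·1560/6 = 2435160/6 = 405860.
(Check via bk = vr: 405860·3 = 1217580 = 1561·780 = 1217580 ✓.)

r = 780, b = 405860.


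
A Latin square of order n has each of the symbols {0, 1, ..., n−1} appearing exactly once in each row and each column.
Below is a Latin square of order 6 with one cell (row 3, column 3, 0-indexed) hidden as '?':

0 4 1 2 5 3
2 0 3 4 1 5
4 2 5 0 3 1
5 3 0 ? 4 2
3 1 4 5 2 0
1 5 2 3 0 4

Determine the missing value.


Row 3 contains symbols [0, 2, 3, 4, 5] — missing [1].
Column 3 contains symbols [0, 2, 3, 4, 5] — missing [1].
The missing symbol must appear in both missing sets; intersection = [1].
Therefore the hidden value is 1.

Missing value = 1.


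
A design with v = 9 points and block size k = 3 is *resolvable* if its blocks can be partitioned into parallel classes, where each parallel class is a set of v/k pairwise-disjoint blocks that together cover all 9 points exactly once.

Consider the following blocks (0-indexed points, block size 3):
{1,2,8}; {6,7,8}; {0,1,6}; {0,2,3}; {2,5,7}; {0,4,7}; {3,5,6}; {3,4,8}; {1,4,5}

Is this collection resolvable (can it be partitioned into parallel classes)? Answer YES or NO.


v = 9, block size k = 3, number of blocks = 9.
For resolvability, blocks must partition into parallel classes of size v/k = 3.
Total blocks must therefore be a multiple of 3: 9 = 3·3 + 0 ⇒ divisible ✓.
Greedy packing gives 3 candidate class(es). Each should be a full parallel class (size 3, covers all 9 points).
  Class 1 (3 blocks): {1,2,8}; {0,4,7}; {3,5,6}. Points covered: [0, 1, 2, 3, 4, 5, 6, 7, 8].
  Class 2 (3 blocks): {6,7,8}; {0,2,3}; {1,4,5}. Points covered: [0, 1, 2, 3, 4, 5, 6, 7, 8].
  Class 3 (3 blocks): {0,1,6}; {2,5,7}; {3,4,8}. Points covered: [0, 1, 2, 3, 4, 5, 6, 7, 8].
All classes full (size 3)? YES. All classes cover every point? YES.
Resolvable? YES.

YES


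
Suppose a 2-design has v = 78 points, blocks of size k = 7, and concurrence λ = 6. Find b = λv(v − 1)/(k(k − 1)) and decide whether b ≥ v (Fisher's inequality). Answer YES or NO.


r = λ(v − 1)/(k − 1) = 6·77/6 = 77.
b = vr/k = 78·77/7 = 858.
Fisher's inequality: b ≥ v ⇔ 858 ≥ 78? YES.

YES


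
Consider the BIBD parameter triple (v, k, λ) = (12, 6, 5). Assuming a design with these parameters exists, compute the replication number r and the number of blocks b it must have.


Any 2-(v, k, λ) BIBD satisfies two necessary conditions:
  (i)  Each point sits in r blocks, and counting incidences through any fixed point gives r(k − 1) = λ(v − 1), so r = λ(v − 1)/(k − 1).
  (ii) Total incidences bk = vr, so b = vr/k.
Step 1: r = λ(v − 1)/(k − 1) = 5·(12 − 1)/(6 − 1) = 5·11/5 = 55/5 = 11.
Step 2: b = vr/k = 12·11/6 = 132/6 = 22.
Check integrality: r = 11 ∈ Z ✓, b = 22 ∈ Z ✓.
(These identities are necessary conditions: they determine r and b for any design with these parameters, but do not by themselves prove that one exists.)

r = 11, b = 22.


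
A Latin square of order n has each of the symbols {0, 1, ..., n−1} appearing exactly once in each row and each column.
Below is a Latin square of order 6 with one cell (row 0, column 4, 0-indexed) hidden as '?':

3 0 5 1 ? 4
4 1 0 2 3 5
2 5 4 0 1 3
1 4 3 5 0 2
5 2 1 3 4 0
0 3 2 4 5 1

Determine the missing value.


Row 0 contains symbols [0, 1, 3, 4, 5] — missing [2].
Column 4 contains symbols [0, 1, 3, 4, 5] — missing [2].
The missing symbol must appear in both missing sets; intersection = [2].
Therefore the hidden value is 2.

Missing value = 2.


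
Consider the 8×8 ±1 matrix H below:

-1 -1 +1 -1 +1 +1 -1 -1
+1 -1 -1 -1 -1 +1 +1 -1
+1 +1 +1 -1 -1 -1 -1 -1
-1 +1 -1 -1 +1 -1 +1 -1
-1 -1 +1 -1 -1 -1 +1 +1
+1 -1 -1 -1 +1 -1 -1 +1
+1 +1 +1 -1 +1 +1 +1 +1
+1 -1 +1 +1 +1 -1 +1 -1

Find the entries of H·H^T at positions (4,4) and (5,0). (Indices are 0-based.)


Row 0 of H: [-1, -1, 1, -1, 1, 1, -1, -1].
Row 4 of H: [-1, -1, 1, -1, -1, -1, 1, 1].
Row 5 of H: [1, -1, -1, -1, 1, -1, -1, 1].
(H·H^T)[4][4] = Σ_j H[4][j]·H[4][j] = (-1)² + (-1)² + (1)² + (-1)² + (-1)² + (-1)² + (1)² + (1)² = 1 + 1 + 1 + 1 + 1 + 1 + 1 + 1 = 8.
(H·H^T)[5][0] = Σ_j H[5][j]·H[0][j] = (1)·(-1) + (-1)·(-1) + (-1)·(1) + (-1)·(-1) + (1)·(1) + (-1)·(1) + (-1)·(-1) + (1)·(-1) = -1 + 1 + -1 + 1 + 1 + -1 + 1 + -1 = 0.
So rows 5 and 0 are orthogonal; the diagonal entry equals n = 8.

(4,4) entry = 8; (5,0) entry = 0.


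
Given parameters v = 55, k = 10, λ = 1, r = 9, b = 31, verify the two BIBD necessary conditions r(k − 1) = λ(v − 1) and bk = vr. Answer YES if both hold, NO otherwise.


Condition (i): r(k − 1) = 9·9 = 81; λ(v − 1) = 1·54 = 54. Match? NO.
Condition (ii): bk = 31·10 = 310; vr = 55·9 = 495. Match? NO.
Both conditions hold? NO.

NO


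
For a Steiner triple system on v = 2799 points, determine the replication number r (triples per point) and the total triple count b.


An STS(v) is a 2-(v, 3, 1) BIBD: block size k = 3, λ = 1.
Replication: r(k − 1) = λ(v − 1) ⇒ r·2 = 2799 − 1 = 2798 ⇒ r = 1399.
Block count: bk = vr ⇒ b·3 = 2799·1399 = 3915801 ⇒ b = 1305267.

r = 1399, b = 1305267.


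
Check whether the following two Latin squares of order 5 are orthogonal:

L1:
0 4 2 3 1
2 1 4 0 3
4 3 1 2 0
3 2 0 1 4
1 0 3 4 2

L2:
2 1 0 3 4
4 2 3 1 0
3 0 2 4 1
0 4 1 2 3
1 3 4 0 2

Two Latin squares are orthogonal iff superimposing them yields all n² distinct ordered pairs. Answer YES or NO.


Form the n² = 25 superimposed pairs (L1[i][j], L2[i][j]), row by row (rows and columns indexed from 0):
row 0: (0,2) (4,1) (2,0) (3,3) (1,4)
row 1: (2,4) (1,2) (4,3) (0,1) (3,0)
row 2: (4,3) (3,0) (1,2) (2,4) (0,1)
row 3: (3,0) (2,4) (0,1) (1,2) (4,3)
row 4: (1,1) (0,3) (3,4) (4,0) (2,2)
Orthogonality requires all 25 pairs distinct.
But the pair (4,3) repeats: cell (1,2) has L1 = 4, L2 = 3, and cell (2,0) has L1 = 4, L2 = 3.
A repeated pair means some other pair never occurs (only 15 distinct pairs out of 25), so the squares are not orthogonal.
Conclusion: NO.

NO


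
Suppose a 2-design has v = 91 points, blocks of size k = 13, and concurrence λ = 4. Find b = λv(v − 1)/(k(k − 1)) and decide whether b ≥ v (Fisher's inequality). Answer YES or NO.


r = λ(v − 1)/(k − 1) = 4·90/12 = 30.
b = vr/k = 91·30/13 = 210.
Fisher's inequality: b ≥ v ⇔ 210 ≥ 91? YES.

YES


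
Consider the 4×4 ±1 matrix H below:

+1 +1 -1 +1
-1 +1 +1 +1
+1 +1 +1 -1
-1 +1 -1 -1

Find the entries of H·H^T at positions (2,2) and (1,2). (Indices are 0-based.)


Row 1 of H: [-1, 1, 1, 1].
Row 2 of H: [1, 1, 1, -1].
(H·H^T)[2][2] = Σ_j H[2][j]·H[2][j] = (1)² + (1)² + (1)² + (-1)² = 1 + 1 + 1 + 1 = 4.
(H·H^T)[1][2] = Σ_j H[1][j]·H[2][j] = (-1)·(1) + (1)·(1) + (1)·(1) + (1)·(-1) = -1 + 1 + 1 + -1 = 0.
So rows 1 and 2 are orthogonal; the diagonal entry equals n = 4.

(2,2) entry = 4; (1,2) entry = 0.


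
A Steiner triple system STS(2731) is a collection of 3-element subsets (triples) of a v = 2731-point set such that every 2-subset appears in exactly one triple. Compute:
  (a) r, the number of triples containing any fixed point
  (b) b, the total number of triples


An STS(v) is a 2-(v, 3, 1) BIBD: block size k = 3, λ = 1.
Replication: r(k − 1) = λ(v − 1) ⇒ r·2 = 2731 − 1 = 2730 ⇒ r = 1365.
Block count: b = v(v − 1)/6 = 2731·2730/6 = 7455630/6 = 1242605.

r = 1365, b = 1242605.


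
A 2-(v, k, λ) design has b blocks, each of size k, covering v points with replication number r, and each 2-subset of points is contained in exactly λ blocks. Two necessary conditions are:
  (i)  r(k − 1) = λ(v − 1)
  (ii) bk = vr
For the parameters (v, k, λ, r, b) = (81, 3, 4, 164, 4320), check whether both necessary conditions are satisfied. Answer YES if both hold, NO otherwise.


Condition (i): r(k − 1) = 164·2 = 328; λ(v − 1) = 4·80 = 320. Match? NO.
Condition (ii): bk = 4320·3 = 12960; vr = 81·164 = 13284. Match? NO.
Both conditions hold? NO.

NO


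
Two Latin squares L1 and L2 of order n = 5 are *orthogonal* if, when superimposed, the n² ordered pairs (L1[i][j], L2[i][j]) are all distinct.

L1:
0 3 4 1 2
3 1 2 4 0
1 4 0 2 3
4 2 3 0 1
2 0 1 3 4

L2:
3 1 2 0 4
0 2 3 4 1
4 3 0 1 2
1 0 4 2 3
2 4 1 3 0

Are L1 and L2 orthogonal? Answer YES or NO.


Form the n² = 25 superimposed pairs (L1[i][j], L2[i][j]), row by row (rows and columns indexed from 0):
row 0: (0,3) (3,1) (4,2) (1,0) (2,4)
row 1: (3,0) (1,2) (2,3) (4,4) (0,1)
row 2: (1,4) (4,3) (0,0) (2,1) (3,2)
row 3: (4,1) (2,0) (3,4) (0,2) (1,3)
row 4: (2,2) (0,4) (1,1) (3,3) (4,0)
Orthogonality requires all 25 pairs distinct.
Check by first coordinate: for each symbol s of L1, list the L2 entries in the n cells where L1 = s; they must all differ.
  L1 = 0: L2 entries (in reading order) 3, 1, 0, 2, 4 — all 5 distinct ✓
  L1 = 1: L2 entries (in reading order) 0, 2, 4, 3, 1 — all 5 distinct ✓
  L1 = 2: L2 entries (in reading order) 4, 3, 1, 0, 2 — all 5 distinct ✓
  L1 = 3: L2 entries (in reading order) 1, 0, 2, 4, 3 — all 5 distinct ✓
  L1 = 4: L2 entries (in reading order) 2, 4, 3, 1, 0 — all 5 distinct ✓
Every symbol of L1 meets every symbol of L2 exactly once, so all 25 pairs are distinct (25 of 25).
Conclusion: YES.

YES


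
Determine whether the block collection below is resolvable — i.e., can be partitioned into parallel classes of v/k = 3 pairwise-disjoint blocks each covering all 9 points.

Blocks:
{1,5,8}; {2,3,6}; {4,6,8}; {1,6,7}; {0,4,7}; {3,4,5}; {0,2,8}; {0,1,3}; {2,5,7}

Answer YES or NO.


v = 9, block size k = 3, number of blocks = 9.
For resolvability, blocks must partition into parallel classes of size v/k = 3.
Total blocks must therefore be a multiple of 3: 9 = 3·3 + 0 ⇒ divisible ✓.
Greedy packing gives 3 candidate class(es). Each should be a full parallel class (size 3, covers all 9 points).
  Class 1 (3 blocks): {1,5,8}; {2,3,6}; {0,4,7}. Points covered: [0, 1, 2, 3, 4, 5, 6, 7, 8].
  Class 2 (3 blocks): {4,6,8}; {0,1,3}; {2,5,7}. Points covered: [0, 1, 2, 3, 4, 5, 6, 7, 8].
  Class 3 (3 blocks): {1,6,7}; {3,4,5}; {0,2,8}. Points covered: [0, 1, 2, 3, 4, 5, 6, 7, 8].
All classes full (size 3)? YES. All classes cover every point? YES.
Resolvable? YES.

YES


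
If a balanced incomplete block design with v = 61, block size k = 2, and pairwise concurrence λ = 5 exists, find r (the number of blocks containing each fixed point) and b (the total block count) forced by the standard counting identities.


Any 2-(v, k, λ) BIBD satisfies two necessary conditions:
  (i)  Each point sits in r blocks, and counting incidences through any fixed point gives r(k − 1) = λ(v − 1), so r = λ(v − 1)/(k − 1).
  (ii) Total incidences bk = vr, so b = vr/k.
Step 1: r = λ(v − 1)/(k − 1) = 5·(61 − 1)/(2 − 1) = 5·60/1 = 300/1 = 300.
Step 2: b = vr/k = 61·300/2 = 18300/2 = 9150.
Check integrality: r = 300 ∈ Z ✓, b = 9150 ∈ Z ✓.
(These identities are necessary conditions: they determine r and b for any design with these parameters, but do not by themselves prove that one exists.)

r = 300, b = 9150.


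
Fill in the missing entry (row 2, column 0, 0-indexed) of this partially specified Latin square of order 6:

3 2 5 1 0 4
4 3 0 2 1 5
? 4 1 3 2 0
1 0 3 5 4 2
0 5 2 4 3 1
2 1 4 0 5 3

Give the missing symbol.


Row 2 contains symbols [0, 1, 2, 3, 4] — missing [5].
Column 0 contains symbols [0, 1, 2, 3, 4] — missing [5].
The missing symbol must appear in both missing sets; intersection = [5].
Therefore the hidden value is 5.

Missing value = 5.


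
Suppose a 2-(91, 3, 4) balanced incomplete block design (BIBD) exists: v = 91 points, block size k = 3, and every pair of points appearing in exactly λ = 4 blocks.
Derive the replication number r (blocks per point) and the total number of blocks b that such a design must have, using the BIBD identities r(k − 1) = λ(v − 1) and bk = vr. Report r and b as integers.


Any 2-(v, k, λ) BIBD satisfies two necessary conditions:
  (i)  Each point sits in r blocks, and counting incidences through any fixed point gives r(k − 1) = λ(v − 1), so r = λ(v − 1)/(k − 1).
  (ii) Total incidences bk = vr, so b = vr/k.
Step 1: r = λ(v − 1)/(k − 1) = 4·(91 − 1)/(3 − 1) = 4·90/2 = 360/2 = 180.
Step 2: b = vr/k = 91·180/3 = 16380/3 = 5460.
Check integrality: r = 180 ∈ Z ✓, b = 5460 ∈ Z ✓.
(These identities are necessary conditions: they determine r and b for any design with these parameters, but do not by themselves prove that one exists.)

r = 180, b = 5460.


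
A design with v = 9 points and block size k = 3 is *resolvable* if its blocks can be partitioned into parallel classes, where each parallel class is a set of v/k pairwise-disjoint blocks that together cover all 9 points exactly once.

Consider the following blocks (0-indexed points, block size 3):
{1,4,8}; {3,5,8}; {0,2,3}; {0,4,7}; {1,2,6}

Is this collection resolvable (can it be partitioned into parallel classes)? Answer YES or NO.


v = 9, block size k = 3, number of blocks = 5.
For resolvability, blocks must partition into parallel classes of size v/k = 3.
Total blocks must therefore be a multiple of 3: 5 = 3·1 + 2 ⇒ not divisible ✗.
Resolvable? NO.

NO


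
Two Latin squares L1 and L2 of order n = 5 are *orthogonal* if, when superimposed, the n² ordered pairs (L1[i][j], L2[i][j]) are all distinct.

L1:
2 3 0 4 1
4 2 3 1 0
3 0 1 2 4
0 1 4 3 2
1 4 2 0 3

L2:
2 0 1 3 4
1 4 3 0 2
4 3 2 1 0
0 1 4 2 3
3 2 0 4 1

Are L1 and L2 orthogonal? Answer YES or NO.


Form the n² = 25 superimposed pairs (L1[i][j], L2[i][j]), row by row (rows and columns indexed from 0):
row 0: (2,2) (3,0) (0,1) (4,3) (1,4)
row 1: (4,1) (2,4) (3,3) (1,0) (0,2)
row 2: (3,4) (0,3) (1,2) (2,1) (4,0)
row 3: (0,0) (1,1) (4,4) (3,2) (2,3)
row 4: (1,3) (4,2) (2,0) (0,4) (3,1)
Orthogonality requires all 25 pairs distinct.
Check by first coordinate: for each symbol s of L1, list the L2 entries in the n cells where L1 = s; they must all differ.
  L1 = 0: L2 entries (in reading order) 1, 2, 3, 0, 4 — all 5 distinct ✓
  L1 = 1: L2 entries (in reading order) 4, 0, 2, 1, 3 — all 5 distinct ✓
  L1 = 2: L2 entries (in reading order) 2, 4, 1, 3, 0 — all 5 distinct ✓
  L1 = 3: L2 entries (in reading order) 0, 3, 4, 2, 1 — all 5 distinct ✓
  L1 = 4: L2 entries (in reading order) 3, 1, 0, 4, 2 — all 5 distinct ✓
Every symbol of L1 meets every symbol of L2 exactly once, so all 25 pairs are distinct (25 of 25).
Conclusion: YES.

YES


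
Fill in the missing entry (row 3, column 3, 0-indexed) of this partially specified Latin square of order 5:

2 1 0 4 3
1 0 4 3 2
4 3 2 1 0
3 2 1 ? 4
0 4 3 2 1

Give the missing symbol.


Row 3 contains symbols [1, 2, 3, 4] — missing [0].
Column 3 contains symbols [1, 2, 3, 4] — missing [0].
The missing symbol must appear in both missing sets; intersection = [0].
Therefore the hidden value is 0.

Missing value = 0.


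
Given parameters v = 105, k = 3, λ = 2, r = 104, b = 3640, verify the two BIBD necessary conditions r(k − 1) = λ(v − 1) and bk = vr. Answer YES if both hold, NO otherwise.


Condition (i): r(k − 1) = 104·2 = 208; λ(v − 1) = 2·104 = 208. Match? YES.
Condition (ii): bk = 3640·3 = 10920; vr = 105·104 = 10920. Match? YES.
Both conditions hold? YES.

YES


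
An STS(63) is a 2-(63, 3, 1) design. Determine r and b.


An STS(v) is a 2-(v, 3, 1) BIBD: block size k = 3, λ = 1.
Replication: r(k − 1) = λ(v − 1) ⇒ r·2 = 63 − 1 = 62 ⇒ r = 31.
Block count: bk = vr ⇒ b·3 = 63·31 = 1953 ⇒ b = 651.
(Check via b = v(v − 1)/6 = 63·62/6 = 3906/6 = 651.)

r = 31, b = 651.


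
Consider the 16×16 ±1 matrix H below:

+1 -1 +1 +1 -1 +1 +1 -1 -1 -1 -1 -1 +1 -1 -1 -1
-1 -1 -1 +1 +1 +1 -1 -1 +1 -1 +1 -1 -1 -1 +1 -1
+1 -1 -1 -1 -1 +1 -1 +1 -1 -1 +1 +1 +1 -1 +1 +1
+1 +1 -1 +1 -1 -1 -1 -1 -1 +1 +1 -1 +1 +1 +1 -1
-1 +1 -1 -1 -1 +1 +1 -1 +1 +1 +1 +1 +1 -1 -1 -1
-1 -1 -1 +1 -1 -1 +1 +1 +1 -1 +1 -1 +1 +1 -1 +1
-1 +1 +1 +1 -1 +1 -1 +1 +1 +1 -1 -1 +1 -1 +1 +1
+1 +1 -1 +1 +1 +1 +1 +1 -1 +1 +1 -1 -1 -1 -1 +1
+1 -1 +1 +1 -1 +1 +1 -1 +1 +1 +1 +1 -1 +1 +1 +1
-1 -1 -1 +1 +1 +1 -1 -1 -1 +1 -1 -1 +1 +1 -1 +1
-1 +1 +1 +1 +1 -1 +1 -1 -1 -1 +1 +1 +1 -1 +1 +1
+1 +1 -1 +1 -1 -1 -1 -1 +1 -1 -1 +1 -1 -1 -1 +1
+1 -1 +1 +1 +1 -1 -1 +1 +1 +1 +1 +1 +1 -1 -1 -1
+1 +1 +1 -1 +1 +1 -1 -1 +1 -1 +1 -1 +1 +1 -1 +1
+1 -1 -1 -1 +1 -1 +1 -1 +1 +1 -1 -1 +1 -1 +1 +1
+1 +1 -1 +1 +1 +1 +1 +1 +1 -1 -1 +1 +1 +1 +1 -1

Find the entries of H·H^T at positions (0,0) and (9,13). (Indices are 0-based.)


Row 0 of H: [1, -1, 1, 1, -1, 1, 1, -1, -1, -1, -1, -1, 1, -1, -1, -1].
Row 9 of H: [-1, -1, -1, 1, 1, 1, -1, -1, -1, 1, -1, -1, 1, 1, -1, 1].
Row 13 of H: [1, 1, 1, -1, 1, 1, -1, -1, 1, -1, 1, -1, 1, 1, -1, 1].
(H·H^T)[0][0] = Σ_j H[0][j]·H[0][j] = (1)² + (-1)² + (1)² + (1)² + (-1)² + (1)² + (1)² + (-1)² + (-1)² + (-1)² + (-1)² + (-1)² + (1)² + (-1)² + (-1)² + (-1)² = 1 + 1 + 1 + 1 + 1 + 1 + 1 + 1 + 1 + 1 + 1 + 1 + 1 + 1 + 1 + 1 = 16.
(H·H^T)[9][13] = Σ_j H[9][j]·H[13][j] = (-1)·(1) + (-1)·(1) + (-1)·(1) + (1)·(-1) + (1)·(1) + (1)·(1) + (-1)·(-1) + (-1)·(-1) + (-1)·(1) + (1)·(-1) + (-1)·(1) + (-1)·(-1) + (1)·(1) + (1)·(1) + (-1)·(-1) + (1)·(1) = -1 + -1 + -1 + -1 + 1 + 1 + 1 + 1 + -1 + -1 + -1 + 1 + 1 + 1 + 1 + 1 = 2.
Rows 9 and 13 are not orthogonal (dot product = 2 ≠ 0), so H is not a Hadamard matrix.

(0,0) entry = 16; (9,13) entry = 2.


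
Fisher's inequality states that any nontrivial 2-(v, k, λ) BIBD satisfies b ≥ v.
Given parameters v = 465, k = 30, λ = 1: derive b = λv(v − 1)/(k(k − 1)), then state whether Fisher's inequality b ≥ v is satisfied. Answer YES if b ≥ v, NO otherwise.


b = λv(v − 1)/(k(k − 1)) = 1·465·464/(30·29) = 215760/870 = 248.
Compare with v = 465: b < v, so Fisher's inequality fails.

NO


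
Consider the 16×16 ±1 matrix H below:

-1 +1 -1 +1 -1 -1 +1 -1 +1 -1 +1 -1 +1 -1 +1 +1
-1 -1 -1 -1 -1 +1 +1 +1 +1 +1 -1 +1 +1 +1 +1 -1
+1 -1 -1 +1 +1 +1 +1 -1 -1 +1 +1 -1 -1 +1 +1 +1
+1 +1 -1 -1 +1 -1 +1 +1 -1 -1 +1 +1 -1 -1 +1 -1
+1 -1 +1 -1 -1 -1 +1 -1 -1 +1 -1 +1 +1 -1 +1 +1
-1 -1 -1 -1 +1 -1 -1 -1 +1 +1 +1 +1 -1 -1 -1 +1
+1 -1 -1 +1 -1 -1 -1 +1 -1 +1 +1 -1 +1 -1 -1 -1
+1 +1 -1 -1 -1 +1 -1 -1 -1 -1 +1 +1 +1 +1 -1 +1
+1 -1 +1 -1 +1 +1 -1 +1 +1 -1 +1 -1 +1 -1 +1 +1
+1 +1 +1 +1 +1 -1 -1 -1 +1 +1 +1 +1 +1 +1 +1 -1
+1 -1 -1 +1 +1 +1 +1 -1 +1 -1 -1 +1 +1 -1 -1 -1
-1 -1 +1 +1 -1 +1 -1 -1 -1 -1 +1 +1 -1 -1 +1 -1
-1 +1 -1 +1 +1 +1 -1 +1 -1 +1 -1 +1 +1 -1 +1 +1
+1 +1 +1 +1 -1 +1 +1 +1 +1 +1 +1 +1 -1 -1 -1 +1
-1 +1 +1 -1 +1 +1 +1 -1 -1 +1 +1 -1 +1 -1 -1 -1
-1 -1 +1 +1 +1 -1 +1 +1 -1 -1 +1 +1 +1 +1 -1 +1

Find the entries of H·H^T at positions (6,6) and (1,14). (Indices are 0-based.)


Row 1 of H: [-1, -1, -1, -1, -1, 1, 1, 1, 1, 1, -1, 1, 1, 1, 1, -1].
Row 6 of H: [1, -1, -1, 1, -1, -1, -1, 1, -1, 1, 1, -1, 1, -1, -1, -1].
Row 14 of H: [-1, 1, 1, -1, 1, 1, 1, -1, -1, 1, 1, -1, 1, -1, -1, -1].
(H·H^T)[6][6] = Σ_j H[6][j]·H[6][j] = (1)² + (-1)² + (-1)² + (1)² + (-1)² + (-1)² + (-1)² + (1)² + (-1)² + (1)² + (1)² + (-1)² + (1)² + (-1)² + (-1)² + (-1)² = 1 + 1 + 1 + 1 + 1 + 1 + 1 + 1 + 1 + 1 + 1 + 1 + 1 + 1 + 1 + 1 = 16.
(H·H^T)[1][14] = Σ_j H[1][j]·H[14][j] = (-1)·(-1) + (-1)·(1) + (-1)·(1) + (-1)·(-1) + (-1)·(1) + (1)·(1) + (1)·(1) + (1)·(-1) + (1)·(-1) + (1)·(1) + (-1)·(1) + (1)·(-1) + (1)·(1) + (1)·(-1) + (1)·(-1) + (-1)·(-1) = 1 + -1 + -1 + 1 + -1 + 1 + 1 + -1 + -1 + 1 + -1 + -1 + 1 + -1 + -1 + 1 = -2.
Rows 1 and 14 are not orthogonal (dot product = -2 ≠ 0), so H is not a Hadamard matrix.

(6,6) entry = 16; (1,14) entry = -2.


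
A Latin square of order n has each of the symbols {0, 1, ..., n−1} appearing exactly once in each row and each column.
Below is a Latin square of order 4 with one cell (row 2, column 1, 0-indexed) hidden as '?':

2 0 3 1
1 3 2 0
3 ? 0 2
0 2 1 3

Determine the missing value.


Row 2 contains symbols [0, 2, 3] — missing [1].
Column 1 contains symbols [0, 2, 3] — missing [1].
The missing symbol must appear in both missing sets; intersection = [1].
Therefore the hidden value is 1.

Missing value = 1.


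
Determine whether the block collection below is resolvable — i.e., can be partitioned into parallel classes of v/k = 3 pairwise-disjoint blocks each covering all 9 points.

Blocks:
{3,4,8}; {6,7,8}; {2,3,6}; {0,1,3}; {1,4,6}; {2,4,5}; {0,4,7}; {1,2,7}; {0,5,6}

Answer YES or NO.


v = 9, block size k = 3, number of blocks = 9.
For resolvability, blocks must partition into parallel classes of size v/k = 3.
Total blocks must therefore be a multiple of 3: 9 = 3·3 + 0 ⇒ divisible ✓.
Consider block {2,3,6}. The only other block(s) in the collection disjoint from it are {0,4,7} — just 1 block(s). Any parallel class containing {2,3,6} would need 2 other blocks each disjoint from it, so no parallel class of size 3 can contain {2,3,6}.
Since every block must belong to some parallel class in a resolution, the collection cannot be partitioned into parallel classes.
Resolvable? NO.

NO


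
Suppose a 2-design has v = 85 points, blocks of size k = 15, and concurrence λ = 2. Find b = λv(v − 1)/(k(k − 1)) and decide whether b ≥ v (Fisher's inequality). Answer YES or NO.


r = λ(v − 1)/(k − 1) = 2·84/14 = 12.
b = vr/k = 85·12/15 = 68.
Fisher's inequality: b ≥ v ⇔ 68 ≥ 85? NO.

NO


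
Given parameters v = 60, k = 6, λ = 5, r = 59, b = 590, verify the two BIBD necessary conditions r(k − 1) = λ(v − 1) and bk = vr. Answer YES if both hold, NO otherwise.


Condition (i): r(k − 1) = 59·5 = 295; λ(v − 1) = 5·59 = 295. Match? YES.
Condition (ii): bk = 590·6 = 3540; vr = 60·59 = 3540. Match? YES.
Both conditions hold? YES.

YES


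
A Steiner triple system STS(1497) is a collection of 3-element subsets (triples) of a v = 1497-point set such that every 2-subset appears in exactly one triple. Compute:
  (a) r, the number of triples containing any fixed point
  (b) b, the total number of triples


An STS(v) is a 2-(v, 3, 1) BIBD: block size k = 3, λ = 1.
Replication: r(k − 1) = λ(v − 1) ⇒ r·2 = 1497 − 1 = 1496 ⇒ r = 748.
Block count: b = v(v − 1)/6 = 1497·1496/6 = 2239512/6 = 373252.
(Check via bk = vr: 373252·3 = 1119756 = 1497·748 = 1119756 ✓.)

r = 748, b = 373252.


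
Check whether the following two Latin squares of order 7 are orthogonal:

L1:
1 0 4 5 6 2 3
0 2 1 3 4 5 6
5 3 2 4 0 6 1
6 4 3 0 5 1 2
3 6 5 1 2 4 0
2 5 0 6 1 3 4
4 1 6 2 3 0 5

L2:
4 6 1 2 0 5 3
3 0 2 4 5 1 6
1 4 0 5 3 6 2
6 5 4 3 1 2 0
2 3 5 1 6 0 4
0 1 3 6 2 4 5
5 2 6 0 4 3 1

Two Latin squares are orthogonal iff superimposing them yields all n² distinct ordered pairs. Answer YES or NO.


Form the n² = 49 superimposed pairs (L1[i][j], L2[i][j]), row by row (rows and columns indexed from 0):
row 0: (1,4) (0,6) (4,1) (5,2) (6,0) (2,5) (3,3)
row 1: (0,3) (2,0) (1,2) (3,4) (4,5) (5,1) (6,6)
row 2: (5,1) (3,4) (2,0) (4,5) (0,3) (6,6) (1,2)
row 3: (6,6) (4,5) (3,4) (0,3) (5,1) (1,2) (2,0)
row 4: (3,2) (6,3) (5,5) (1,1) (2,6) (4,0) (0,4)
row 5: (2,0) (5,1) (0,3) (6,6) (1,2) (3,4) (4,5)
row 6: (4,5) (1,2) (6,6) (2,0) (3,4) (0,3) (5,1)
Orthogonality requires all 49 pairs distinct.
But the pair (5,1) repeats: cell (1,5) has L1 = 5, L2 = 1, and cell (2,0) has L1 = 5, L2 = 1.
A repeated pair means some other pair never occurs (only 21 distinct pairs out of 49), so the squares are not orthogonal.
Conclusion: NO.

NO


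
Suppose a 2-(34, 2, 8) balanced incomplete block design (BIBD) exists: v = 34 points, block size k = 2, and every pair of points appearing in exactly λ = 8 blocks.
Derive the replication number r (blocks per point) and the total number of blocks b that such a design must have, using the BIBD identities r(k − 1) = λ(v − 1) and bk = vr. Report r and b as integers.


Any 2-(v, k, λ) BIBD satisfies two necessary conditions:
  (i)  Each point sits in r blocks, and counting incidences through any fixed point gives r(k − 1) = λ(v − 1), so r = λ(v − 1)/(k − 1).
  (ii) Total incidences bk = vr, so b = vr/k.
Step 1: r = λ(v − 1)/(k − 1) = 8·(34 − 1)/(2 − 1) = 8·33/1 = 264/1 = 264.
Step 2: b = vr/k = 34·264/2 = 8976/2 = 4488.
Check integrality: r = 264 ∈ Z ✓, b = 4488 ∈ Z ✓.
(These identities are necessary conditions: they determine r and b for any design with these parameters, but do not by themselves prove that one exists.)

r = 264, b = 4488.


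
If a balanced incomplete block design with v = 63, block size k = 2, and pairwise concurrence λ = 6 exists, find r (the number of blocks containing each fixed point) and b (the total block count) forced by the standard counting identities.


Any 2-(v, k, λ) BIBD satisfies two necessary conditions:
  (i)  Each point sits in r blocks, and counting incidences through any fixed point gives r(k − 1) = λ(v − 1), so r = λ(v − 1)/(k − 1).
  (ii) Total incidences bk = vr, so b = vr/k.
Step 1: r = λ(v − 1)/(k − 1) = 6·(63 − 1)/(2 − 1) = 6·62/1 = 372/1 = 372.
Step 2: b = vr/k = 63·372/2 = 23436/2 = 11718.
Check integrality: r = 372 ∈ Z ✓, b = 11718 ∈ Z ✓.
(These identities are necessary conditions: they determine r and b for any design with these parameters, but do not by themselves prove that one exists.)

r = 372, b = 11718.


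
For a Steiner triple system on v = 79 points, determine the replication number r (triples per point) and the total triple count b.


An STS(v) is a 2-(v, 3, 1) BIBD: block size k = 3, λ = 1.
Replication: r(k − 1) = λ(v − 1) ⇒ r·2 = 79 − 1 = 78 ⇒ r = 39.
Block count: bk = vr ⇒ b·3 = 79·39 = 3081 ⇒ b = 1027.

r = 39, b = 1027.


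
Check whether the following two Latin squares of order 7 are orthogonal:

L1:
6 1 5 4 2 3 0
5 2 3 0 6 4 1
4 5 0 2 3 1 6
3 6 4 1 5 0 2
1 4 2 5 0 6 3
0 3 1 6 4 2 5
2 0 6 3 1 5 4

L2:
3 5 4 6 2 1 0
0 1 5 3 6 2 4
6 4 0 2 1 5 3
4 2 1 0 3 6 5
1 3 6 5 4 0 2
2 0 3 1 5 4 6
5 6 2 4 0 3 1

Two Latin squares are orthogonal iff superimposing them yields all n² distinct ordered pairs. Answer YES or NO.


Form the n² = 49 superimposed pairs (L1[i][j], L2[i][j]), row by row (rows and columns indexed from 0):
row 0: (6,3) (1,5) (5,4) (4,6) (2,2) (3,1) (0,0)
row 1: (5,0) (2,1) (3,5) (0,3) (6,6) (4,2) (1,4)
row 2: (4,6) (5,4) (0,0) (2,2) (3,1) (1,5) (6,3)
row 3: (3,4) (6,2) (4,1) (1,0) (5,3) (0,6) (2,5)
row 4: (1,1) (4,3) (2,6) (5,5) (0,4) (6,0) (3,2)
row 5: (0,2) (3,0) (1,3) (6,1) (4,5) (2,4) (5,6)
row 6: (2,5) (0,6) (6,2) (3,4) (1,0) (5,3) (4,1)
Orthogonality requires all 49 pairs distinct.
But the pair (4,6) repeats: cell (0,3) has L1 = 4, L2 = 6, and cell (2,0) has L1 = 4, L2 = 6.
A repeated pair means some other pair never occurs (only 35 distinct pairs out of 49), so the squares are not orthogonal.
Conclusion: NO.

NO


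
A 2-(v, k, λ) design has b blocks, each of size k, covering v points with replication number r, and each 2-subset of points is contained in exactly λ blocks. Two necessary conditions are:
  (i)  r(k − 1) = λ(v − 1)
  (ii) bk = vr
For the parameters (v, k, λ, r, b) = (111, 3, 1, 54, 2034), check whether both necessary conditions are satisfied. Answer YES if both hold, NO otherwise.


Condition (i): r(k − 1) = 54·2 = 108; λ(v − 1) = 1·110 = 110. Match? NO.
Condition (ii): bk = 2034·3 = 6102; vr = 111·54 = 5994. Match? NO.
Both conditions hold? NO.

NO


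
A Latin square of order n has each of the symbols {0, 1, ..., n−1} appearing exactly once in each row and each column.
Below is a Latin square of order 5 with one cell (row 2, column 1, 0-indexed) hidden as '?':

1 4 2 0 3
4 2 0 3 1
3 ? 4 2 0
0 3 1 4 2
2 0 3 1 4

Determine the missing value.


Row 2 contains symbols [0, 2, 3, 4] — missing [1].
Column 1 contains symbols [0, 2, 3, 4] — missing [1].
The missing symbol must appear in both missing sets; intersection = [1].
Therefore the hidden value is 1.

Missing value = 1.


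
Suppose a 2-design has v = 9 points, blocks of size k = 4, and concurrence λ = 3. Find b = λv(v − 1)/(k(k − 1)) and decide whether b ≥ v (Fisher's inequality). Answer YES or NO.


b = λv(v − 1)/(k(k − 1)) = 3·9·8/(4·3) = 216/12 = 18.
Compare with v = 9: b ≥ v, so Fisher's inequality holds.

YES
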